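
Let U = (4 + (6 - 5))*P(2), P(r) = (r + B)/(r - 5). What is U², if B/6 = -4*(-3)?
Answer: 136900/9 ≈ 15211.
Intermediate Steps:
B = 72 (B = 6*(-4*(-3)) = 6*12 = 72)
P(r) = (72 + r)/(-5 + r) (P(r) = (r + 72)/(r - 5) = (72 + r)/(-5 + r))
U = -370/3 (U = (4 + (6 - 5))*((72 + 2)/(-5 + 2)) = (4 + 1)*(74/(-3)) = 5*(-⅓*74) = 5*(-74/3) = -370/3 ≈ -123.33)
U² = (-370/3)² = 136900/9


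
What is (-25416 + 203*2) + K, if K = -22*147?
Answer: -28244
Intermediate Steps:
K = -3234
(-25416 + 203*2) + K = (-25416 + 203*2) - 3234 = (-25416 + 406) - 3234 = -25010 - 3234 = -28244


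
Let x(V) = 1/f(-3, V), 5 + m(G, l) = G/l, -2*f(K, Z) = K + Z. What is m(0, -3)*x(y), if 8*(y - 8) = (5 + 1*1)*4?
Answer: 5/4 ≈ 1.2500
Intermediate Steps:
f(K, Z) = -K/2 - Z/2 (f(K, Z) = -(K + Z)/2 = -K/2 - Z/2)
m(G, l) = -5 + G/l
y = 11 (y = 8 + ((5 + 1*1)*4)/8 = 8 + ((5 + 1)*4)/8 = 8 + (6*4)/8 = 8 + (⅛)*24 = 8 + 3 = 11)
x(V) = 1/(3/2 - V/2) (x(V) = 1/(-½*(-3) - V/2) = 1/(3/2 - V/2))
m(0, -3)*x(y) = (-5 + 0/(-3))*(-2/(-3 + 11)) = (-5 + 0*(-⅓))*(-2/8) = (-5 + 0)*(-2*⅛) = -5*(-¼) = 5/4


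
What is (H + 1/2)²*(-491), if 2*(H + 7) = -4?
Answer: -141899/4 ≈ -35475.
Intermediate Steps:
H = -9 (H = -7 + (½)*(-4) = -7 - 2 = -9)
(H + 1/2)²*(-491) = (-9 + 1/2)²*(-491) = (-9 + ½)²*(-491) = (-17/2)²*(-491) = (289/4)*(-491) = -141899/4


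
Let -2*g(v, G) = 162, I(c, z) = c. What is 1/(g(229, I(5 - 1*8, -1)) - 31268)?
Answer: -1/31349 ≈ -3.1899e-5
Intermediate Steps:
g(v, G) = -81 (g(v, G) = -½*162 = -81)
1/(g(229, I(5 - 1*8, -1)) - 31268) = 1/(-81 - 31268) = 1/(-31349) = -1/31349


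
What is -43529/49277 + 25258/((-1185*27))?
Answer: -2637348821/1576617615 ≈ -1.6728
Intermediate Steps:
-43529/49277 + 25258/((-1185*27)) = -43529*1/49277 + 25258/(-31995) = -43529/49277 + 25258*(-1/31995) = -43529/49277 - 25258/31995 = -2637348821/1576617615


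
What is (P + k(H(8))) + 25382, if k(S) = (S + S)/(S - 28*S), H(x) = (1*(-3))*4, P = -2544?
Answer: 616624/27 ≈ 22838.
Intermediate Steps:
H(x) = -12 (H(x) = -3*4 = -12)
k(S) = -2/27 (k(S) = (2*S)/((-27*S)) = (2*S)*(-1/(27*S)) = -2/27)
(P + k(H(8))) + 25382 = (-2544 - 2/27) + 25382 = -68690/27 + 25382 = 616624/27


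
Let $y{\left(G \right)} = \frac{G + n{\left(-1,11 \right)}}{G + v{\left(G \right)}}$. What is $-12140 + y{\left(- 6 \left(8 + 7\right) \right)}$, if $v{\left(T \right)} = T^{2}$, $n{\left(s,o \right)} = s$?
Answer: $- \frac{97241491}{8010} \approx -12140.0$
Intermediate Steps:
$y{\left(G \right)} = \frac{-1 + G}{G + G^{2}}$ ($y{\left(G \right)} = \frac{G - 1}{G + G^{2}} = \frac{-1 + G}{G + G^{2}}$)
$-12140 + y{\left(- 6 \left(8 + 7\right) \right)} = -12140 + \frac{-1 - 6 \left(8 + 7\right)}{- 6 \left(8 + 7\right) \left(1 - 6 \left(8 + 7\right)\right)} = -12140 + \frac{-1 - 90}{\left(-6\right) 15 \left(1 - 90\right)} = -12140 + \frac{-1 - 90}{\left(-90\right) \left(1 - 90\right)} = -12140 - \frac{1}{90} \frac{1}{-89} \left(-91\right) = -12140 - \left(- \frac{1}{8010}\right) \left(-91\right) = -12140 - \frac{91}{8010} = - \frac{97241491}{8010}$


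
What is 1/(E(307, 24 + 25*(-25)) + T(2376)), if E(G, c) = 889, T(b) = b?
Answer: 1/3265 ≈ 0.00030628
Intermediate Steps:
1/(E(307, 24 + 25*(-25)) + T(2376)) = 1/(889 + 2376) = 1/3265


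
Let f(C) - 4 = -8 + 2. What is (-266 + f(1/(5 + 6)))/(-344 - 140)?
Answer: 67/121 ≈ 0.55372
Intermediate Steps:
f(C) = -2 (f(C) = 4 + (-8 + 2) = 4 - 6 = -2)
(-266 + f(1/(5 + 6)))/(-344 - 140) = (-266 - 2)/(-344 - 140) = -268/(-484) = -268*(-1/484) = 67/121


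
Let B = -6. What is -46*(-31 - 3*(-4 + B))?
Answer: 46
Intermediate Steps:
-46*(-31 - 3*(-4 + B)) = -46*(-31 - 3*(-4 - 6)) = -46*(-31 - 3*(-10)) = -46*(-31 + 30) = -46*(-1) = 46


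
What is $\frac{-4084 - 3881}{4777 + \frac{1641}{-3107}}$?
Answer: $- \frac{24747255}{14840498} \approx -1.6675$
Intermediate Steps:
$\frac{-4084 - 3881}{4777 + \frac{1641}{-3107}} = - \frac{7965}{4777 + 1641 \left(- \frac{1}{3107}\right)} = - \frac{7965}{4777 - \frac{1641}{3107}} = - \frac{7965}{\frac{14840498}{3107}} = \left(-7965\right) \frac{3107}{14840498} = - \frac{24747255}{14840498}$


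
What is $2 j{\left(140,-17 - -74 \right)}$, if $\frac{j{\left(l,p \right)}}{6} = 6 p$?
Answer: $4104$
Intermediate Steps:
$j{\left(l,p \right)} = 36 p$ ($j{\left(l,p \right)} = 6 \cdot 6 p = 36 p$)
$2 j{\left(140,-17 - -74 \right)} = 2 \cdot 36 \left(-17 - -74\right) = 2 \cdot 36 \left(-17 + 74\right) = 2 \cdot 36 \cdot 57 = 2 \cdot 2052 = 4104$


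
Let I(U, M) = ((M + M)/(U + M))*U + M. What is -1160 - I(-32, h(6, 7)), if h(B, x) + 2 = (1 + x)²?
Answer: -16346/15 ≈ -1089.7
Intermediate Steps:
h(B, x) = -2 + (1 + x)²
I(U, M) = M + 2*M*U/(M + U) (I(U, M) = ((2*M)/(M + U))*U + M = (2*M/(M + U))*U + M = 2*M*U/(M + U) + M = M + 2*M*U/(M + U))
-1160 - I(-32, h(6, 7)) = -1160 - (-2 + (1 + 7)²)*((-2 + (1 + 7)²) + 3*(-32))/((-2 + (1 + 7)²) - 32) = -1160 - (-2 + 8²)*((-2 + 8²) - 96)/((-2 + 8²) - 32) = -1160 - (-2 + 64)*((-2 + 64) - 96)/((-2 + 64) - 32) = -1160 - 62*(62 - 96)/(62 - 32) = -1160 - 62*(-34)/30 = -1160 - 1*(-1054/15) = -1160 + 1054/15 = -16346/15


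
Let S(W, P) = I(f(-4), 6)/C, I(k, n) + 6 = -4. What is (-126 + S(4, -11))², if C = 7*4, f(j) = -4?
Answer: 3129361/196 ≈ 15966.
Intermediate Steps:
I(k, n) = -10 (I(k, n) = -6 - 4 = -10)
C = 28
S(W, P) = -5/14 (S(W, P) = -10/28 = -10*1/28 = -5/14)
(-126 + S(4, -11))² = (-126 - 5/14)² = (-1769/14)² = 3129361/196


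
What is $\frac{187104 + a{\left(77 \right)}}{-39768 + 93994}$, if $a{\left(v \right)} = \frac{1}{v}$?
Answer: $\frac{14407009}{4175402} \approx 3.4504$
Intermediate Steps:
$\frac{187104 + a{\left(77 \right)}}{-39768 + 93994} = \frac{187104 + \frac{1}{77}}{-39768 + 93994} = \frac{187104 + \frac{1}{77}}{54226} = \frac{14407009}{77} \cdot \frac{1}{54226} = \frac{14407009}{4175402}$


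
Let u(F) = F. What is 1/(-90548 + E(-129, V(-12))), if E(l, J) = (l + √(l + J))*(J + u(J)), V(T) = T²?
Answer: -6385/815302292 - 18*√15/1019127865 ≈ -7.8999e-6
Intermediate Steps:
E(l, J) = 2*J*(l + √(J + l)) (E(l, J) = (l + √(l + J))*(J + J) = (l + √(J + l))*(2*J) = 2*J*(l + √(J + l)))
1/(-90548 + E(-129, V(-12))) = 1/(-90548 + 2*(-12)²*(-129 + √((-12)² - 129))) = 1/(-90548 + 2*144*(-129 + √(144 - 129))) = 1/(-90548 + 2*144*(-129 + √15)) = 1/(-90548 + (-37152 + 288*√15)) = 1/(-127700 + 288*√15)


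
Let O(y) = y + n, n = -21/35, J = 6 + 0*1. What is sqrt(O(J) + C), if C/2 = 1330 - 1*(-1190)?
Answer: 3*sqrt(14015)/5 ≈ 71.031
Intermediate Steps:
J = 6 (J = 6 + 0 = 6)
n = -3/5 (n = -21*1/35 = -3/5 ≈ -0.60000)
C = 5040 (C = 2*(1330 - 1*(-1190)) = 2*(1330 + 1190) = 2*2520 = 5040)
O(y) = -3/5 + y (O(y) = y - 3/5 = -3/5 + y)
sqrt(O(J) + C) = sqrt((-3/5 + 6) + 5040) = sqrt(27/5 + 5040) = sqrt(25227/5) = 3*sqrt(14015)/5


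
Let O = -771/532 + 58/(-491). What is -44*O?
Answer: 4503587/65303 ≈ 68.964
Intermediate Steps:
O = -409417/261212 (O = -771*1/532 + 58*(-1/491) = -771/532 - 58/491 = -409417/261212 ≈ -1.5674)
-44*O = -44*(-409417/261212) = 4503587/65303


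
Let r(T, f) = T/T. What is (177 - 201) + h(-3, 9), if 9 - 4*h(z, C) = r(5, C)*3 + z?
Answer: -87/4 ≈ -21.750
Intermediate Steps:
r(T, f) = 1
h(z, C) = 3/2 - z/4 (h(z, C) = 9/4 - (1*3 + z)/4 = 9/4 - (3 + z)/4 = 9/4 + (-¾ - z/4) = 3/2 - z/4)
(177 - 201) + h(-3, 9) = (177 - 201) + (3/2 - ¼*(-3)) = -24 + (3/2 + ¾) = -24 + 9/4 = -87/4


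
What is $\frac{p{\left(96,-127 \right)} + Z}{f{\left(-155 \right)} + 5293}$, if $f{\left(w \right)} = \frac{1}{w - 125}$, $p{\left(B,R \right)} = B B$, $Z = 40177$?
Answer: $\frac{13830040}{1482039} \approx 9.3318$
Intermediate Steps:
$p{\left(B,R \right)} = B^{2}$
$f{\left(w \right)} = \frac{1}{-125 + w}$
$\frac{p{\left(96,-127 \right)} + Z}{f{\left(-155 \right)} + 5293} = \frac{96^{2} + 40177}{\frac{1}{-125 - 155} + 5293} = \frac{9216 + 40177}{\frac{1}{-280} + 5293} = \frac{49393}{- \frac{1}{280} + 5293} = \frac{49393}{\frac{1482039}{280}} = 49393 \cdot \frac{280}{1482039} = \frac{13830040}{1482039}$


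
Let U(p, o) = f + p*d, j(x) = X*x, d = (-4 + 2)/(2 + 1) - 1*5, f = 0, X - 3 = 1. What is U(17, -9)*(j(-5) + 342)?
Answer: -93058/3 ≈ -31019.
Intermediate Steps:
X = 4 (X = 3 + 1 = 4)
d = -17/3 (d = -2/3 - 5 = -2*⅓ - 5 = -⅔ - 5 = -17/3 ≈ -5.6667)
j(x) = 4*x
U(p, o) = -17*p/3 (U(p, o) = 0 + p*(-17/3) = 0 - 17*p/3 = -17*p/3)
U(17, -9)*(j(-5) + 342) = (-17/3*17)*(4*(-5) + 342) = -289*(-20 + 342)/3 = -289/3*322 = -93058/3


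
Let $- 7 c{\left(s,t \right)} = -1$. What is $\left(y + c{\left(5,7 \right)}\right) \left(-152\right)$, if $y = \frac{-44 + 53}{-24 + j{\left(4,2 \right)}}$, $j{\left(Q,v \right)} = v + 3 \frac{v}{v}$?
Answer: $\frac{352}{7} \approx 50.286$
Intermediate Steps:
$j{\left(Q,v \right)} = 3 + v$ ($j{\left(Q,v \right)} = v + 3 \cdot 1 = v + 3 = 3 + v$)
$c{\left(s,t \right)} = \frac{1}{7}$ ($c{\left(s,t \right)} = \left(- \frac{1}{7}\right) \left(-1\right) = \frac{1}{7}$)
$y = - \frac{9}{19}$ ($y = \frac{-44 + 53}{-24 + \left(3 + 2\right)} = \frac{9}{-24 + 5} = \frac{9}{-19} = 9 \left(- \frac{1}{19}\right) = - \frac{9}{19} \approx -0.47368$)
$\left(y + c{\left(5,7 \right)}\right) \left(-152\right) = \left(- \frac{9}{19} + \frac{1}{7}\right) \left(-152\right) = \left(- \frac{44}{133}\right) \left(-152\right) = \frac{352}{7}$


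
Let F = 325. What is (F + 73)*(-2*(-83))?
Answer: 66068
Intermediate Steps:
(F + 73)*(-2*(-83)) = (325 + 73)*(-2*(-83)) = 398*166 = 66068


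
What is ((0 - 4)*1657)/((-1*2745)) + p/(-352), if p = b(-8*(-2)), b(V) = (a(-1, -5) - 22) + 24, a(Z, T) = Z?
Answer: 2330311/966240 ≈ 2.4117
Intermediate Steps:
b(V) = 1 (b(V) = (-1 - 22) + 24 = -23 + 24 = 1)
p = 1
((0 - 4)*1657)/((-1*2745)) + p/(-352) = ((0 - 4)*1657)/((-1*2745)) + 1/(-352) = -4*1657/(-2745) + 1*(-1/352) = -6628*(-1/2745) - 1/352 = 6628/2745 - 1/352 = 2330311/966240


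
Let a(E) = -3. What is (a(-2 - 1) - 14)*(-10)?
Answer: 170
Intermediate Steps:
(a(-2 - 1) - 14)*(-10) = (-3 - 14)*(-10) = -17*(-10) = 170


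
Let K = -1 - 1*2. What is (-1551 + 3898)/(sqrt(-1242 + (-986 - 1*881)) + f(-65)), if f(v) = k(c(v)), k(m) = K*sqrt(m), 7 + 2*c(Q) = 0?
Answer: 4694*I/(-2*sqrt(3109) + 3*sqrt(14)) ≈ -46.803*I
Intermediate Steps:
K = -3 (K = -1 - 2 = -3)
c(Q) = -7/2 (c(Q) = -7/2 + (1/2)*0 = -7/2 + 0 = -7/2)
k(m) = -3*sqrt(m)
f(v) = -3*I*sqrt(14)/2
(-1551 + 3898)/(sqrt(-1242 + (-986 - 1*881)) + f(-65)) = (-1551 + 3898)/(sqrt(-1242 + (-986 - 1*881)) - 3*I*sqrt(14)/2) = 2347/(sqrt(-1242 + (-986 - 881)) - 3*I*sqrt(14)/2) = 2347/(sqrt(-1242 - 1867) - 3*I*sqrt(14)/2) = 2347/(sqrt(-3109) - 3*I*sqrt(14)/2) = 2347/(I*sqrt(3109) - 3*I*sqrt(14)/2)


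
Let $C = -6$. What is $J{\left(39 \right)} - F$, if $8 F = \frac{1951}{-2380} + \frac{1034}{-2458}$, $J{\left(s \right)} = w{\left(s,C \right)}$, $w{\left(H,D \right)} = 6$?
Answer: $\frac{144029199}{23400160} \approx 6.1551$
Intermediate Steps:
$J{\left(s \right)} = 6$
$F = - \frac{3628239}{23400160}$ ($F = \frac{\frac{1951}{-2380} + \frac{1034}{-2458}}{8} = \frac{1951 \left(- \frac{1}{2380}\right) + 1034 \left(- \frac{1}{2458}\right)}{8} = \frac{- \frac{1951}{2380} - \frac{517}{1229}}{8} = \frac{1}{8} \left(- \frac{3628239}{2925020}\right) = - \frac{3628239}{23400160} \approx -0.15505$)
$J{\left(39 \right)} - F = 6 - - \frac{3628239}{23400160} = 6 + \frac{3628239}{23400160} = \frac{144029199}{23400160}$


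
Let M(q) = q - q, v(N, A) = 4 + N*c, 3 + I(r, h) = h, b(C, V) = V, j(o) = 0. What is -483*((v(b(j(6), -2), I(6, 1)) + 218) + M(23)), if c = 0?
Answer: -107226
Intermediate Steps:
I(r, h) = -3 + h
v(N, A) = 4 (v(N, A) = 4 + N*0 = 4 + 0 = 4)
M(q) = 0
-483*((v(b(j(6), -2), I(6, 1)) + 218) + M(23)) = -483*((4 + 218) + 0) = -483*(222 + 0) = -483*222 = -107226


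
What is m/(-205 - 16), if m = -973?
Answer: 973/221 ≈ 4.4027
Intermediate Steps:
m/(-205 - 16) = -973/(-205 - 16) = -973/(-221) = -973*(-1/221) = 973/221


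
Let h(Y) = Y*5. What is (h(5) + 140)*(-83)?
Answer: -13695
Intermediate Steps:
h(Y) = 5*Y
(h(5) + 140)*(-83) = (5*5 + 140)*(-83) = (25 + 140)*(-83) = 165*(-83) = -13695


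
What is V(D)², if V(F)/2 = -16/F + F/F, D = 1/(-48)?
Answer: 2365444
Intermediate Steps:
D = -1/48 ≈ -0.020833
V(F) = 2 - 32/F (V(F) = 2*(-16/F + F/F) = 2*(-16/F + 1) = 2*(1 - 16/F) = 2 - 32/F)
V(D)² = (2 - 32/(-1/48))² = (2 - 32*(-48))² = (2 + 1536)² = 1538² = 2365444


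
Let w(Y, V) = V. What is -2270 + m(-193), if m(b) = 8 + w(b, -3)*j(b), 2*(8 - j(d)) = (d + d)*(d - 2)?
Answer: 110619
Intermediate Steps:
j(d) = 8 - d*(-2 + d) (j(d) = 8 - (d + d)*(d - 2)/2 = 8 - 2*d*(-2 + d)/2 = 8 - d*(-2 + d))
m(b) = -16 - 6*b + 3*b**2 (m(b) = 8 - 3*(8 - b**2 + 2*b) = 8 + (-24 - 6*b + 3*b**2) = -16 - 6*b + 3*b**2)
-2270 + m(-193) = -2270 + (-16 - 6*(-193) + 3*(-193)**2) = -2270 + (-16 + 1158 + 3*37249) = -2270 + (-16 + 1158 + 111747) = -2270 + 112889 = 110619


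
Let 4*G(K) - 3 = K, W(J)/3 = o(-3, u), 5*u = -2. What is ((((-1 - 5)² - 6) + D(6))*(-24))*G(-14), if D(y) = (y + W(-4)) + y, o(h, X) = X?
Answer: 13464/5 ≈ 2692.8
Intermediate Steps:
u = -⅖ (u = (⅕)*(-2) = -⅖ ≈ -0.40000)
W(J) = -6/5 (W(J) = 3*(-⅖) = -6/5)
G(K) = ¾ + K/4
D(y) = -6/5 + 2*y (D(y) = (y - 6/5) + y = (-6/5 + y) + y = -6/5 + 2*y)
((((-1 - 5)² - 6) + D(6))*(-24))*G(-14) = ((((-1 - 5)² - 6) + (-6/5 + 2*6))*(-24))*(¾ + (¼)*(-14)) = ((((-6)² - 6) + (-6/5 + 12))*(-24))*(¾ - 7/2) = (((36 - 6) + 54/5)*(-24))*(-11/4) = ((30 + 54/5)*(-24))*(-11/4) = ((204/5)*(-24))*(-11/4) = -4896/5*(-11/4) = 13464/5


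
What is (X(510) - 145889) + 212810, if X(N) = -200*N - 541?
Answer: -35620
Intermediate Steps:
X(N) = -541 - 200*N
(X(510) - 145889) + 212810 = ((-541 - 200*510) - 145889) + 212810 = ((-541 - 102000) - 145889) + 212810 = (-102541 - 145889) + 212810 = -248430 + 212810 = -35620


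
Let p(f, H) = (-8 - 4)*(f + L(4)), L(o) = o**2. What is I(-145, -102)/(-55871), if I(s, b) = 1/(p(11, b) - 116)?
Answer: 1/24583240 ≈ 4.0678e-8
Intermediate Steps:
p(f, H) = -192 - 12*f (p(f, H) = (-8 - 4)*(f + 4**2) = -12*(f + 16) = -12*(16 + f) = -192 - 12*f)
I(s, b) = -1/440 (I(s, b) = 1/((-192 - 12*11) - 116) = 1/((-192 - 132) - 116) = 1/(-324 - 116) = 1/(-440) = -1/440)
I(-145, -102)/(-55871) = -1/440/(-55871) = -1/440*(-1/55871) = 1/24583240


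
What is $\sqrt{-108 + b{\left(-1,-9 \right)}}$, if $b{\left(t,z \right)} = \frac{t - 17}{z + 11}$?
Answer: $3 i \sqrt{13} \approx 10.817 i$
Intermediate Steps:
$b{\left(t,z \right)} = \frac{-17 + t}{11 + z}$
$\sqrt{-108 + b{\left(-1,-9 \right)}} = \sqrt{-108 + \frac{-17 - 1}{11 - 9}} = \sqrt{-108 + \frac{1}{2} \left(-18\right)} = \sqrt{-108 - 9} = \sqrt{-117} = 3 i \sqrt{13}$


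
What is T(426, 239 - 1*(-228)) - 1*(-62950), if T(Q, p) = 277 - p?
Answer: 62760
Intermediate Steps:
T(426, 239 - 1*(-228)) - 1*(-62950) = (277 - (239 - 1*(-228))) - 1*(-62950) = (277 - (239 + 228)) + 62950 = (277 - 1*467) + 62950 = (277 - 467) + 62950 = -190 + 62950 = 62760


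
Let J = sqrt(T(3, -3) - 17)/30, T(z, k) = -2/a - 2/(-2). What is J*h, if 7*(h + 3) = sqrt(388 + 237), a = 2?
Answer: 2*I*sqrt(17)/105 ≈ 0.078535*I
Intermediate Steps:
T(z, k) = 0 (T(z, k) = -2/2 - 2/(-2) = -2*1/2 - 2*(-1/2) = -1 + 1 = 0)
h = 4/7 (h = -3 + sqrt(388 + 237)/7 = -3 + sqrt(625)/7 = -3 + (1/7)*25 = -3 + 25/7 = 4/7 ≈ 0.57143)
J = I*sqrt(17)/30 (J = sqrt(0 - 17)/30 = sqrt(-17)*(1/30) = (I*sqrt(17))*(1/30) = I*sqrt(17)/30 ≈ 0.13744*I)
J*h = (I*sqrt(17)/30)*(4/7) = 2*I*sqrt(17)/105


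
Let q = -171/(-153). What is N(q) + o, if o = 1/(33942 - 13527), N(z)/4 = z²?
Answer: 29479549/5899935 ≈ 4.9966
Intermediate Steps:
q = 19/17 (q = -171*(-1/153) = 19/17 ≈ 1.1176)
N(z) = 4*z²
o = 1/20415 ≈ 4.8984e-5
N(q) + o = 4*(19/17)² + 1/20415 = 4*(361/289) + 1/20415 = 1444/289 + 1/20415 = 29479549/5899935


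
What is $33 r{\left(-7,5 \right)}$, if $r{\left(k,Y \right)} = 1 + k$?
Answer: $-198$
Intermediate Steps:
$33 r{\left(-7,5 \right)} = 33 \left(1 - 7\right) = 33 \left(-6\right) = -198$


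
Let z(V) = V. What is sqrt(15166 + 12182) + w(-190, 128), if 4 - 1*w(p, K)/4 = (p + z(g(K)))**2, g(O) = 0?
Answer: -144384 + 2*sqrt(6837) ≈ -1.4422e+5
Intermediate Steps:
w(p, K) = 16 - 4*p**2 (w(p, K) = 16 - 4*(p + 0)**2 = 16 - 4*p**2)
sqrt(15166 + 12182) + w(-190, 128) = sqrt(15166 + 12182) + (16 - 4*(-190)**2) = sqrt(27348) + (16 - 4*36100) = 2*sqrt(6837) + (16 - 144400) = 2*sqrt(6837) - 144384 = -144384 + 2*sqrt(6837)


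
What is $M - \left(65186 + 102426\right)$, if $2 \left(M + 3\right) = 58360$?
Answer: $-138435$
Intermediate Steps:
$M = 29177$ ($M = -3 + \frac{1}{2} \cdot 58360 = -3 + 29180 = 29177$)
$M - \left(65186 + 102426\right) = 29177 - \left(65186 + 102426\right) = 29177 - 167612 = -138435$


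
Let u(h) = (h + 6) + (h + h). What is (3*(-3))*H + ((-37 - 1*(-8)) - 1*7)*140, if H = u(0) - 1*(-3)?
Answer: -5121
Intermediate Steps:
u(h) = 6 + 3*h (u(h) = (6 + h) + 2*h = 6 + 3*h)
H = 9 (H = (6 + 3*0) - 1*(-3) = (6 + 0) + 3 = 6 + 3 = 9)
(3*(-3))*H + ((-37 - 1*(-8)) - 1*7)*140 = (3*(-3))*9 + ((-37 - 1*(-8)) - 1*7)*140 = -9*9 + ((-37 + 8) - 7)*140 = -81 + (-29 - 7)*140 = -81 - 36*140 = -81 - 5040 = -5121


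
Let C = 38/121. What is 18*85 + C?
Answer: 185168/121 ≈ 1530.3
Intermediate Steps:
C = 38/121 (C = 38*(1/121) = 38/121 ≈ 0.31405)
18*85 + C = 18*85 + 38/121 = 1530 + 38/121 = 185168/121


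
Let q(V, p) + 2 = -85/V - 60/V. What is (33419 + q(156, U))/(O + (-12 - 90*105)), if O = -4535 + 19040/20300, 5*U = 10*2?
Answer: -755871515/316590924 ≈ -2.3875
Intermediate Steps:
U = 4 (U = (10*2)/5 = (1/5)*20 = 4)
q(V, p) = -2 - 145/V (q(V, p) = -2 + (-85/V - 60/V) = -2 - 145/V)
O = -657439/145 (O = -4535 + 19040*(1/20300) = -4535 + 136/145 = -657439/145 ≈ -4534.1)
(33419 + q(156, U))/(O + (-12 - 90*105)) = (33419 + (-2 - 145/156))/(-657439/145 + (-12 - 90*105)) = (33419 + (-2 - 145*1/156))/(-657439/145 + (-12 - 9450)) = (33419 + (-2 - 145/156))/(-657439/145 - 9462) = (33419 - 457/156)/(-2029429/145) = (5212907/156)*(-145/2029429) = -755871515/316590924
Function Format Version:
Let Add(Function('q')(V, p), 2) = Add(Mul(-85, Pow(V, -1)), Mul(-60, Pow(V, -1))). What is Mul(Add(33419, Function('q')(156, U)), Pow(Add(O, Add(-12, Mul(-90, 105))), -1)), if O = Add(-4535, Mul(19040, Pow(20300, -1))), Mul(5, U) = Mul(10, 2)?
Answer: Rational(-755871515, 316590924) ≈ -2.3875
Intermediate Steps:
U = 4 (U = Mul(Rational(1, 5), Mul(10, 2)) = Mul(Rational(1, 5), 20) = 4)
Function('q')(V, p) = Add(-2, Mul(-145, Pow(V, -1))) (Function('q')(V, p) = Add(-2, Add(Mul(-85, Pow(V, -1)), Mul(-60, Pow(V, -1)))) = Add(-2, Mul(-145, Pow(V, -1))))
O = Rational(-657439, 145) (O = Add(-4535, Mul(19040, Rational(1, 20300))) = Add(-4535, Rational(136, 145)) = Rational(-657439, 145) ≈ -4534.1)
Mul(Add(33419, Function('q')(156, U)), Pow(Add(O, Add(-12, Mul(-90, 105))), -1)) = Mul(Add(33419, Add(-2, Mul(-145, Pow(156, -1)))), Pow(Add(Rational(-657439, 145), Add(-12, Mul(-90, 105))), -1)) = Mul(Add(33419, Add(-2, Mul(-145, Rational(1, 156)))), Pow(Add(Rational(-657439, 145), Add(-12, -9450)), -1)) = Mul(Add(33419, Add(-2, Rational(-145, 156))), Pow(Add(Rational(-657439, 145), -9462), -1)) = Mul(Add(33419, Rational(-457, 156)), Pow(Rational(-2029429, 145), -1)) = Mul(Rational(5212907, 156), Rational(-145, 2029429)) = Rational(-755871515, 316590924)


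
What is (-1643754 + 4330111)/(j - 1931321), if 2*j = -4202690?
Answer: -2686357/4032666 ≈ -0.66615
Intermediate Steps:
j = -2101345 (j = (1/2)*(-4202690) = -2101345)
(-1643754 + 4330111)/(j - 1931321) = (-1643754 + 4330111)/(-2101345 - 1931321) = 2686357/(-4032666) = 2686357*(-1/4032666) = -2686357/4032666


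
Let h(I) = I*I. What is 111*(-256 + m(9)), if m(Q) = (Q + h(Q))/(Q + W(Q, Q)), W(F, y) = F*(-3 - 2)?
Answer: -57387/2 ≈ -28694.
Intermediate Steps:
W(F, y) = -5*F (W(F, y) = F*(-5) = -5*F)
h(I) = I²
m(Q) = -(Q + Q²)/(4*Q) (m(Q) = (Q + Q²)/(Q - 5*Q) = (Q + Q²)/((-4*Q)) = (Q + Q²)*(-1/(4*Q)) = -(Q + Q²)/(4*Q))
111*(-256 + m(9)) = 111*(-256 + (-¼ - ¼*9)) = 111*(-256 + (-¼ - 9/4)) = 111*(-256 - 5/2) = 111*(-517/2) = -57387/2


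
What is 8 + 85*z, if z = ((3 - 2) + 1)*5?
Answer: 858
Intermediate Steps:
z = 10 (z = (1 + 1)*5 = 2*5 = 10)
8 + 85*z = 8 + 85*10 = 8 + 850 = 858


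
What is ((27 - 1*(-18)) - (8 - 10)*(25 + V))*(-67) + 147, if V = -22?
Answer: -3270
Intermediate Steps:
((27 - 1*(-18)) - (8 - 10)*(25 + V))*(-67) + 147 = ((27 - 1*(-18)) - (8 - 10)*(25 - 22))*(-67) + 147 = ((27 + 18) - (-2)*3)*(-67) + 147 = (45 - 1*(-6))*(-67) + 147 = (45 + 6)*(-67) + 147 = 51*(-67) + 147 = -3417 + 147 = -3270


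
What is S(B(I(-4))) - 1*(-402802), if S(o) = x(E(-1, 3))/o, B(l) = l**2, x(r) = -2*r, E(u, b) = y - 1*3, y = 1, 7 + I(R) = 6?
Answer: 402806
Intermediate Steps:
I(R) = -1 (I(R) = -7 + 6 = -1)
E(u, b) = -2 (E(u, b) = 1 - 1*3 = 1 - 3 = -2)
S(o) = 4/o (S(o) = (-2*(-2))/o = 4/o)
S(B(I(-4))) - 1*(-402802) = 4/((-1)**2) - 1*(-402802) = 4/1 + 402802 = 4*1 + 402802 = 4 + 402802 = 402806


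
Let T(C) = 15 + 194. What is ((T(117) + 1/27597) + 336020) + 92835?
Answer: 11840879209/27597 ≈ 4.2906e+5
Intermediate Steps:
T(C) = 209
((T(117) + 1/27597) + 336020) + 92835 = ((209 + 1/27597) + 336020) + 92835 = (5767774/27597 + 336020) + 92835 = 9278911714/27597 + 92835 = 11840879209/27597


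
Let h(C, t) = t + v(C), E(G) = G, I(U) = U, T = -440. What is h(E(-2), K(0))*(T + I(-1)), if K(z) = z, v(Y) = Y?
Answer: 882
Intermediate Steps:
h(C, t) = C + t (h(C, t) = t + C = C + t)
h(E(-2), K(0))*(T + I(-1)) = (-2 + 0)*(-440 - 1) = -2*(-441) = 882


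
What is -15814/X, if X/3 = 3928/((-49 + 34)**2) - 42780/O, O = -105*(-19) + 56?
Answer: 1216294275/784586 ≈ 1550.2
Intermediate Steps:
O = 2051 (O = 1995 + 56 = 2051)
X = -1569172/153825 (X = 3*(3928/((-49 + 34)**2) - 42780/2051) = 3*(3928/((-15)**2) - 42780*1/2051) = 3*(3928/225 - 42780/2051) = 3*(-1569172/461475) = -1569172/153825 ≈ -10.201)
-15814/X = -15814/(-1569172/153825) = -15814*(-153825/1569172) = 1216294275/784586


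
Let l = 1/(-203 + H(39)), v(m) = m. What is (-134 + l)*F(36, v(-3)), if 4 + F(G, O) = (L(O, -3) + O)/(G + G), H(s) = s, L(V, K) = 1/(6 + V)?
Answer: 2395493/4428 ≈ 540.99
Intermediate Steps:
l = -1/164 (l = 1/(-203 + 39) = 1/(-164) = -1/164 ≈ -0.0060976)
F(G, O) = -4 + (O + 1/(6 + O))/(2*G) (F(G, O) = -4 + (1/(6 + O) + O)/(G + G) = -4 + (O + 1/(6 + O))/((2*G)) = -4 + (O + 1/(6 + O))*(1/(2*G)) = -4 + (O + 1/(6 + O))/(2*G))
(-134 + l)*F(36, v(-3)) = (-134 - 1/164)*((½)*(1 + (6 - 3)*(-3 - 8*36))/(36*(6 - 3))) = -21977*(1 + 3*(-3 - 288))/(328*36*3) = -21977*(1 + 3*(-291))/(328*36*3) = -21977*(1 - 873)/(328*36*3) = -21977*(-872)/(328*36*3) = -21977/164*(-109/27) = 2395493/4428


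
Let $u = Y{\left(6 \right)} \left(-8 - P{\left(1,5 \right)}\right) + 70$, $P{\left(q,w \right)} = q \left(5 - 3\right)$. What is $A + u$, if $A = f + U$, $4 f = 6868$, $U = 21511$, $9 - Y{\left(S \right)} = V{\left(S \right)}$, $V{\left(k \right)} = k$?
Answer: $23268$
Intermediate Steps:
$Y{\left(S \right)} = 9 - S$
$P{\left(q,w \right)} = 2 q$ ($P{\left(q,w \right)} = q 2 = 2 q$)
$f = 1717$ ($f = \frac{1}{4} \cdot 6868 = 1717$)
$A = 23228$ ($A = 1717 + 21511 = 23228$)
$u = 40$ ($u = \left(9 - 6\right) \left(-8 - 2 \cdot 1\right) + 70 = \left(9 - 6\right) \left(-8 - 2\right) + 70 = 3 \left(-8 - 2\right) + 70 = 3 \left(-10\right) + 70 = -30 + 70 = 40$)
$A + u = 23228 + 40 = 23268$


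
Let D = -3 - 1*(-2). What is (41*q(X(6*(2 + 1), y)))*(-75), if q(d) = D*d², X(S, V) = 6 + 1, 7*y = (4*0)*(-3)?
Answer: 150675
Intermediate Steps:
y = 0 (y = ((4*0)*(-3))/7 = (0*(-3))/7 = (⅐)*0 = 0)
X(S, V) = 7
D = -1 (D = -3 + 2 = -1)
q(d) = -d²
(41*q(X(6*(2 + 1), y)))*(-75) = (41*(-1*7²))*(-75) = (41*(-1*49))*(-75) = (41*(-49))*(-75) = -2009*(-75) = 150675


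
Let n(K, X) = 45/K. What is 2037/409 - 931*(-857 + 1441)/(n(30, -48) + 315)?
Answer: -443460451/258897 ≈ -1712.9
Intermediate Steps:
2037/409 - 931*(-857 + 1441)/(n(30, -48) + 315) = 2037/409 - 931*(-857 + 1441)/(45/30 + 315) = 2037*(1/409) - 931*584/(45*(1/30) + 315) = 2037/409 - 931*584/(3/2 + 315) = 2037/409 - 931/((633/2)*(1/584)) = 2037/409 - 931/633/1168 = 2037/409 - 931*1168/633 = 2037/409 - 1087408/633 = -443460451/258897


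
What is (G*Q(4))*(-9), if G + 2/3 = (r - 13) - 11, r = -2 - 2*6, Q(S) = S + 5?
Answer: 3132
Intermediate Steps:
Q(S) = 5 + S
r = -14 (r = -2 - 12 = -14)
G = -116/3 (G = -⅔ + ((-14 - 13) - 11) = -⅔ + (-27 - 11) = -⅔ - 38 = -116/3 ≈ -38.667)
(G*Q(4))*(-9) = -116*(5 + 4)/3*(-9) = -116/3*9*(-9) = -348*(-9) = 3132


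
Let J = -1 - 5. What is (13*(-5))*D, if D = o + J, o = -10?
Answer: 1040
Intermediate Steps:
J = -6
D = -16 (D = -10 - 6 = -16)
(13*(-5))*D = (13*(-5))*(-16) = -65*(-16) = 1040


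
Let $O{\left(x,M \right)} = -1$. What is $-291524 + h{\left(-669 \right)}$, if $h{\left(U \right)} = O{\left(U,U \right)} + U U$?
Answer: $156036$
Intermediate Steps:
$h{\left(U \right)} = -1 + U^{2}$ ($h{\left(U \right)} = -1 + U U = -1 + U^{2}$)
$-291524 + h{\left(-669 \right)} = -291524 - \left(1 - \left(-669\right)^{2}\right) = -291524 + \left(-1 + 447561\right) = -291524 + 447560 = 156036$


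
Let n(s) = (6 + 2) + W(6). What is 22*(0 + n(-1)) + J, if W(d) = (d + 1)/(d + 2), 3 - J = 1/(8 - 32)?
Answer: 4759/24 ≈ 198.29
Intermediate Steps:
J = 73/24 (J = 3 - 1/(8 - 32) = 3 - 1/(-24) = 3 - 1*(-1/24) = 3 + 1/24 = 73/24 ≈ 3.0417)
W(d) = (1 + d)/(2 + d)
n(s) = 71/8 (n(s) = (6 + 2) + (1 + 6)/(2 + 6) = 8 + 7/8 = 71/8)
22*(0 + n(-1)) + J = 22*(0 + 71/8) + 73/24 = 22*(71/8) + 73/24 = 781/4 + 73/24 = 4759/24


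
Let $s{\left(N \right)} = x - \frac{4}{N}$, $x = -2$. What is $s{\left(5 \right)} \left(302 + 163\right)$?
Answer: $-1302$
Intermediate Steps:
$s{\left(N \right)} = -2 - \frac{4}{N}$
$s{\left(5 \right)} \left(302 + 163\right) = \left(-2 - \frac{4}{5}\right) \left(302 + 163\right) = \left(-2 - \frac{4}{5}\right) 465 = \left(- \frac{14}{5}\right) 465 = -1302$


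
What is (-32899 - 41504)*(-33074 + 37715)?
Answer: -345304323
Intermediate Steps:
(-32899 - 41504)*(-33074 + 37715) = -74403*4641 = -345304323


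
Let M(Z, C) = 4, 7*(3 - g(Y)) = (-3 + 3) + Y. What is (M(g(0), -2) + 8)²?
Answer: 144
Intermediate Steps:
g(Y) = 3 - Y/7 (g(Y) = 3 - ((-3 + 3) + Y)/7 = 3 - (0 + Y)/7 = 3 - Y/7)
(M(g(0), -2) + 8)² = (4 + 8)² = 12² = 144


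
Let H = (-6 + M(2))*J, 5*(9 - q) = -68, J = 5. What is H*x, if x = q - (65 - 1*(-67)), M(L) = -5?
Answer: 6017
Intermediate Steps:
q = 113/5 (q = 9 - ⅕*(-68) = 9 + 68/5 = 113/5 ≈ 22.600)
x = -547/5 (x = 113/5 - (65 - 1*(-67)) = 113/5 - (65 + 67) = 113/5 - 1*132 = 113/5 - 132 = -547/5 ≈ -109.40)
H = -55 (H = (-6 - 5)*5 = -11*5 = -55)
H*x = -55*(-547/5) = 6017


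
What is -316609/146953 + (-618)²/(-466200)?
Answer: -5659110927/1903041350 ≈ -2.9737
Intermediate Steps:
-316609/146953 + (-618)²/(-466200) = -316609*1/146953 + 381924*(-1/466200) = -316609/146953 - 10609/12950 = -5659110927/1903041350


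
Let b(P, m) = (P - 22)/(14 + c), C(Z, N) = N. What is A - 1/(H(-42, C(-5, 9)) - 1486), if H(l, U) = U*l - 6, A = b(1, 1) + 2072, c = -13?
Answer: 3835371/1870 ≈ 2051.0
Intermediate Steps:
b(P, m) = -22 + P (b(P, m) = (P - 22)/(14 - 13) = (-22 + P)/1 = (-22 + P)*1 = -22 + P)
A = 2051 (A = (-22 + 1) + 2072 = -21 + 2072 = 2051)
H(l, U) = -6 + U*l
A - 1/(H(-42, C(-5, 9)) - 1486) = 2051 - 1/((-6 + 9*(-42)) - 1486) = 2051 - 1/((-6 - 378) - 1486) = 2051 - 1/(-384 - 1486) = 2051 - 1/(-1870) = 2051 - 1*(-1/1870) = 2051 + 1/1870 = 3835371/1870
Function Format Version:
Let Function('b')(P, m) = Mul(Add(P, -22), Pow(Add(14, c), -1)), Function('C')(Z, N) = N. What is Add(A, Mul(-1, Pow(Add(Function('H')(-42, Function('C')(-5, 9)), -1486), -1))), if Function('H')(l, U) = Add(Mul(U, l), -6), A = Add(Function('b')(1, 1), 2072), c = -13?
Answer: Rational(3835371, 1870) ≈ 2051.0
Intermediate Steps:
Function('b')(P, m) = Add(-22, P) (Function('b')(P, m) = Mul(Add(P, -22), Pow(Add(14, -13), -1)) = Mul(Add(-22, P), Pow(1, -1)) = Mul(Add(-22, P), 1) = Add(-22, P))
A = 2051 (A = Add(Add(-22, 1), 2072) = Add(-21, 2072) = 2051)
Function('H')(l, U) = Add(-6, Mul(U, l))
Add(A, Mul(-1, Pow(Add(Function('H')(-42, Function('C')(-5, 9)), -1486), -1))) = Add(2051, Mul(-1, Pow(Add(Add(-6, Mul(9, -42)), -1486), -1))) = Add(2051, Mul(-1, Pow(Add(Add(-6, -378), -1486), -1))) = Add(2051, Mul(-1, Pow(Add(-384, -1486), -1))) = Add(2051, Mul(-1, Pow(-1870, -1))) = Add(2051, Mul(-1, Rational(-1, 1870))) = Add(2051, Rational(1, 1870)) = Rational(3835371, 1870)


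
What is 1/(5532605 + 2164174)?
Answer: 1/7696779 ≈ 1.2992e-7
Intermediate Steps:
1/(5532605 + 2164174) = 1/7696779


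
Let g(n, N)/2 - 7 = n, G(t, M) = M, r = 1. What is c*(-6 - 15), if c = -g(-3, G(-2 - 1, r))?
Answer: 168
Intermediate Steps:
g(n, N) = 14 + 2*n
c = -8 (c = -(14 + 2*(-3)) = -(14 - 6) = -1*8 = -8)
c*(-6 - 15) = -8*(-6 - 15) = -8*(-21) = 168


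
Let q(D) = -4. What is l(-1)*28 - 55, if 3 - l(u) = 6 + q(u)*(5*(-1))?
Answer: -699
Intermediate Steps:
l(u) = -23 (l(u) = 3 - (6 - 20*(-1)) = 3 - (6 - 4*(-5)) = 3 - (6 + 20) = 3 - 1*26 = 3 - 26 = -23)
l(-1)*28 - 55 = -23*28 - 55 = -644 - 55 = -699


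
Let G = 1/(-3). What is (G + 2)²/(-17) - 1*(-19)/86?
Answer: 757/13158 ≈ 0.057532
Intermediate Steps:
G = -⅓ ≈ -0.33333
(G + 2)²/(-17) - 1*(-19)/86 = (-⅓ + 2)²/(-17) - 1*(-19)/86 = (5/3)²*(-1/17) + 19*(1/86) = (25/9)*(-1/17) + 19/86 = -25/153 + 19/86 = 757/13158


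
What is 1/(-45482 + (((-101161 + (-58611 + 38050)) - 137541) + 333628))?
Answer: 1/28883 ≈ 3.4622e-5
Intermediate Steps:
1/(-45482 + (((-101161 + (-58611 + 38050)) - 137541) + 333628)) = 1/(-45482 + (((-101161 - 20561) - 137541) + 333628)) = 1/(-45482 + ((-121722 - 137541) + 333628)) = 1/(-45482 + (-259263 + 333628)) = 1/(-45482 + 74365) = 1/28883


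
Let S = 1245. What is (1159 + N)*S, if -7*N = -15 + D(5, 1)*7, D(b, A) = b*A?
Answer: 10075785/7 ≈ 1.4394e+6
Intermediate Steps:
D(b, A) = A*b
N = -20/7 (N = -(-15 + (1*5)*7)/7 = -(-15 + 5*7)/7 = -(-15 + 35)/7 = -⅐*20 = -20/7 ≈ -2.8571)
(1159 + N)*S = (1159 - 20/7)*1245 = (8093/7)*1245 = 10075785/7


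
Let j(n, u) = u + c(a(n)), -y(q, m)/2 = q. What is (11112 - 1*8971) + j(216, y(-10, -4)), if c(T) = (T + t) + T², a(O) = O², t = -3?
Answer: 2176831150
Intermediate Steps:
y(q, m) = -2*q
c(T) = -3 + T + T² (c(T) = (T - 3) + T² = (-3 + T) + T² = -3 + T + T²)
j(n, u) = -3 + u + n² + n⁴ (j(n, u) = u + (-3 + n² + (n²)²) = u + (-3 + n² + n⁴) = -3 + u + n² + n⁴)
(11112 - 1*8971) + j(216, y(-10, -4)) = (11112 - 1*8971) + (-3 - 2*(-10) + 216² + 216⁴) = (11112 - 8971) + (-3 + 20 + 46656 + 2176782336) = 2141 + 2176829009 = 2176831150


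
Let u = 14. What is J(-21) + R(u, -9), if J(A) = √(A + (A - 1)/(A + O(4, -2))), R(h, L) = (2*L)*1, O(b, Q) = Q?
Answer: -18 + I*√10603/23 ≈ -18.0 + 4.477*I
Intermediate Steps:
R(h, L) = 2*L
J(A) = √(A + (-1 + A)/(-2 + A)) (J(A) = √(A + (A - 1)/(A - 2)) = √(A + (-1 + A)/(-2 + A)))
J(-21) + R(u, -9) = √((-1 + (-21)² - 1*(-21))/(-2 - 21)) + 2*(-9) = √((-1 + 441 + 21)/(-23)) - 18 = √(-1/23*461) - 18 = √(-461/23) - 18 = I*√10603/23 - 18 = -18 + I*√10603/23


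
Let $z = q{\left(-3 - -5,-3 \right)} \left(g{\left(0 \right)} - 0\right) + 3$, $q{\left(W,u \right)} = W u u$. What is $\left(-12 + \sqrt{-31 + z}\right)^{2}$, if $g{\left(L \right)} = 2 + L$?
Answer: $152 - 48 \sqrt{2} \approx 84.118$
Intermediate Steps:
$q{\left(W,u \right)} = W u^{2}$
$z = 39$ ($z = \left(-3 - -5\right) \left(-3\right)^{2} \left(\left(2 + 0\right) - 0\right) + 3 = \left(-3 + 5\right) 9 \left(2 + 0\right) + 3 = 2 \cdot 9 \cdot 2 + 3 = 18 \cdot 2 + 3 = 36 + 3 = 39$)
$\left(-12 + \sqrt{-31 + z}\right)^{2} = \left(-12 + \sqrt{-31 + 39}\right)^{2} = \left(-12 + \sqrt{8}\right)^{2} = \left(-12 + 2 \sqrt{2}\right)^{2}$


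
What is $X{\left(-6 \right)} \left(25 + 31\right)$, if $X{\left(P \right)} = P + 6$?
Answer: $0$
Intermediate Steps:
$X{\left(P \right)} = 6 + P$
$X{\left(-6 \right)} \left(25 + 31\right) = \left(6 - 6\right) \left(25 + 31\right) = 0 \cdot 56 = 0$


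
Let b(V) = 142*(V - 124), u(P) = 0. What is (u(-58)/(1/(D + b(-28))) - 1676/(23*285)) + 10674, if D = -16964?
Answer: 69966394/6555 ≈ 10674.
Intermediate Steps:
b(V) = -17608 + 142*V (b(V) = 142*(-124 + V) = -17608 + 142*V)
(u(-58)/(1/(D + b(-28))) - 1676/(23*285)) + 10674 = (0/(1/(-16964 + (-17608 + 142*(-28)))) - 1676/(23*285)) + 10674 = (0/(1/(-16964 + (-17608 - 3976))) - 1676/6555) + 10674 = (0/(1/(-16964 - 21584)) - 1676*1/6555) + 10674 = (0/(1/(-38548)) - 1676/6555) + 10674 = (0/(-1/38548) - 1676/6555) + 10674 = (0*(-38548) - 1676/6555) + 10674 = (0 - 1676/6555) + 10674 = -1676/6555 + 10674 = 69966394/6555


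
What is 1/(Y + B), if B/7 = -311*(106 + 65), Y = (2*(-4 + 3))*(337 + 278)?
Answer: -1/373497 ≈ -2.6774e-6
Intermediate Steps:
Y = -1230 (Y = (2*(-1))*615 = -2*615 = -1230)
B = -372267 (B = 7*(-311*(106 + 65)) = 7*(-311*171) = 7*(-53181) = -372267)
1/(Y + B) = 1/(-1230 - 372267) = 1/(-373497) = -1/373497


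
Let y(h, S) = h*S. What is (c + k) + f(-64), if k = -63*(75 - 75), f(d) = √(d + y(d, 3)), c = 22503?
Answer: 22503 + 16*I ≈ 22503.0 + 16.0*I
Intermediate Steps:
y(h, S) = S*h
f(d) = 2*√d (f(d) = √(d + 3*d) = √(4*d) = 2*√d)
k = 0 (k = -63*0 = 0)
(c + k) + f(-64) = (22503 + 0) + 2*√(-64) = 22503 + 2*(8*I) = 22503 + 16*I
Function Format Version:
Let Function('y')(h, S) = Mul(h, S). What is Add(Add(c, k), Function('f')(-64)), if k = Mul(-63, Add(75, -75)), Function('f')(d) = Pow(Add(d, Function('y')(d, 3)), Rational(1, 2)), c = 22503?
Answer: Add(22503, Mul(16, I)) ≈ Add(22503., Mul(16.000, I))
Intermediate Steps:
Function('y')(h, S) = Mul(S, h)
Function('f')(d) = Mul(2, Pow(d, Rational(1, 2))) (Function('f')(d) = Pow(Add(d, Mul(3, d)), Rational(1, 2)) = Pow(Mul(4, d), Rational(1, 2)) = Mul(2, Pow(d, Rational(1, 2))))
k = 0 (k = Mul(-63, 0) = 0)
Add(Add(c, k), Function('f')(-64)) = Add(Add(22503, 0), Mul(2, Pow(-64, Rational(1, 2)))) = Add(22503, Mul(2, Mul(8, I))) = Add(22503, Mul(16, I))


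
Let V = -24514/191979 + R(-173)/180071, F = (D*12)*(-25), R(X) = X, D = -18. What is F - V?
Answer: 186681640221461/34569850509 ≈ 5400.1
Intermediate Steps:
F = 5400 (F = -18*12*(-25) = -216*(-25) = 5400)
V = -4447472861/34569850509 (V = -24514/191979 - 173/180071 = -4447472861/34569850509 ≈ -0.12865)
F - V = 5400 - 1*(-4447472861/34569850509) = 5400 + 4447472861/34569850509 = 186681640221461/34569850509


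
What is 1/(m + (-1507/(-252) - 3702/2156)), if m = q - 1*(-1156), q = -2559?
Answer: -19404/27141091 ≈ -0.00071493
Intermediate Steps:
m = -1403 (m = -2559 - 1*(-1156) = -2559 + 1156 = -1403)
1/(m + (-1507/(-252) - 3702/2156)) = 1/(-1403 + (-1507/(-252) - 3702/2156)) = 1/(-1403 + (-1507*(-1/252) - 3702*1/2156)) = 1/(-1403 + (1507/252 - 1851/1078)) = 1/(-1403 + 82721/19404) = 1/(-27141091/19404) = -19404/27141091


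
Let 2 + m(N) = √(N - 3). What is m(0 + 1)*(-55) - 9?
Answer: 101 - 55*I*√2 ≈ 101.0 - 77.782*I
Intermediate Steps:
m(N) = -2 + √(-3 + N) (m(N) = -2 + √(N - 3) = -2 + √(-3 + N))
m(0 + 1)*(-55) - 9 = (-2 + √(-3 + (0 + 1)))*(-55) - 9 = (-2 + √(-3 + 1))*(-55) - 9 = (-2 + √(-2))*(-55) - 9 = (-2 + I*√2)*(-55) - 9 = (110 - 55*I*√2) - 9 = 101 - 55*I*√2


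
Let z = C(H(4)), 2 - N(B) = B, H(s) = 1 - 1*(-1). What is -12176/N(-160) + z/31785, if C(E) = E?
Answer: -64502306/858195 ≈ -75.160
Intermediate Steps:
H(s) = 2 (H(s) = 1 + 1 = 2)
N(B) = 2 - B
z = 2
-12176/N(-160) + z/31785 = -12176/(2 - 1*(-160)) + 2/31785 = -12176/(2 + 160) + 2*(1/31785) = -12176/162 + 2/31785 = -12176*1/162 + 2/31785 = -6088/81 + 2/31785 = -64502306/858195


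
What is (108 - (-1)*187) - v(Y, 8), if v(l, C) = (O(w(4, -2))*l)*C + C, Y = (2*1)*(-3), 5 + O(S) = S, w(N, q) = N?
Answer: 239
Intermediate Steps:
O(S) = -5 + S
Y = -6 (Y = 2*(-3) = -6)
v(l, C) = C - C*l (v(l, C) = ((-5 + 4)*l)*C + C = (-l)*C + C = -C*l + C = C - C*l)
(108 - (-1)*187) - v(Y, 8) = (108 - (-1)*187) - 8*(1 - 1*(-6)) = (108 - 1*(-187)) - 8*(1 + 6) = (108 + 187) - 8*7 = 295 - 1*56 = 295 - 56 = 239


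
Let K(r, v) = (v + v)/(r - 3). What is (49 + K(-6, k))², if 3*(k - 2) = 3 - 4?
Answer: 1723969/729 ≈ 2364.8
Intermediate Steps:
k = 5/3 (k = 2 + (3 - 4)/3 = 2 + (⅓)*(-1) = 2 - ⅓ = 5/3 ≈ 1.6667)
K(r, v) = 2*v/(-3 + r) (K(r, v) = (2*v)/(-3 + r) = 2*v/(-3 + r))
(49 + K(-6, k))² = (49 + 2*(5/3)/(-3 - 6))² = (49 + 2*(5/3)/(-9))² = (49 + 2*(5/3)*(-⅑))² = (49 - 10/27)² = (1313/27)² = 1723969/729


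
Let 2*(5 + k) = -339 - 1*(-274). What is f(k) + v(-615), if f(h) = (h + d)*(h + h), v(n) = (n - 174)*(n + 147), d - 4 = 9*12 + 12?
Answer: 725529/2 ≈ 3.6276e+5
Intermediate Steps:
d = 124 (d = 4 + (9*12 + 12) = 4 + (108 + 12) = 4 + 120 = 124)
k = -75/2 (k = -5 + (-339 - 1*(-274))/2 = -5 + (-339 + 274)/2 = -5 + (½)*(-65) = -5 - 65/2 = -75/2 ≈ -37.500)
v(n) = (-174 + n)*(147 + n)
f(h) = 2*h*(124 + h) (f(h) = (h + 124)*(h + h) = (124 + h)*(2*h) = 2*h*(124 + h))
f(k) + v(-615) = 2*(-75/2)*(124 - 75/2) + (-25578 + (-615)² - 27*(-615)) = 2*(-75/2)*(173/2) + (-25578 + 378225 + 16605) = -12975/2 + 369252 = 725529/2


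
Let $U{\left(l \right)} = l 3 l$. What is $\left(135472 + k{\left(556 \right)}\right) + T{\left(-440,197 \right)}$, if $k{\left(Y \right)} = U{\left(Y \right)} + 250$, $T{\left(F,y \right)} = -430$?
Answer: $1062700$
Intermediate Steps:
$U{\left(l \right)} = 3 l^{2}$ ($U{\left(l \right)} = 3 l l = 3 l^{2}$)
$k{\left(Y \right)} = 250 + 3 Y^{2}$ ($k{\left(Y \right)} = 3 Y^{2} + 250 = 250 + 3 Y^{2}$)
$\left(135472 + k{\left(556 \right)}\right) + T{\left(-440,197 \right)} = \left(135472 + \left(250 + 3 \cdot 556^{2}\right)\right) - 430 = \left(135472 + \left(250 + 3 \cdot 309136\right)\right) - 430 = \left(135472 + \left(250 + 927408\right)\right) - 430 = \left(135472 + 927658\right) - 430 = 1063130 - 430 = 1062700$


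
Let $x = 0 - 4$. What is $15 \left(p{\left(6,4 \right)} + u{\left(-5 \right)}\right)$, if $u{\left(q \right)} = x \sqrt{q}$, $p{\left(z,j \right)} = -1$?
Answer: $-15 - 60 i \sqrt{5} \approx -15.0 - 134.16 i$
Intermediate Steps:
$x = -4$ ($x = 0 - 4 = -4$)
$u{\left(q \right)} = - 4 \sqrt{q}$
$15 \left(p{\left(6,4 \right)} + u{\left(-5 \right)}\right) = 15 \left(-1 - 4 \sqrt{-5}\right) = 15 \left(-1 - 4 i \sqrt{5}\right) = -15 - 60 i \sqrt{5}$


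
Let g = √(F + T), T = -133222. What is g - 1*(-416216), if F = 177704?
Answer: 416216 + √44482 ≈ 4.1643e+5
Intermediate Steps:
g = √44482 (g = √(177704 - 133222) = √44482 ≈ 210.91)
g - 1*(-416216) = √44482 - 1*(-416216) = √44482 + 416216 = 416216 + √44482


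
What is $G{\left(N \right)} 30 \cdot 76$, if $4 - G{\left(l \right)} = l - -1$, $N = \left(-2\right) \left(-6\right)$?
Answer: $-20520$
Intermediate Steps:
$N = 12$
$G{\left(l \right)} = 3 - l$ ($G{\left(l \right)} = 4 - \left(l - -1\right) = 4 - \left(l + 1\right) = 4 - \left(1 + l\right) = 3 - l$)
$G{\left(N \right)} 30 \cdot 76 = \left(3 - 12\right) 30 \cdot 76 = \left(-9\right) 30 \cdot 76 = \left(-270\right) 76 = -20520$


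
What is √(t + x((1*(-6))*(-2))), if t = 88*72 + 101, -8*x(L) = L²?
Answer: 7*√131 ≈ 80.119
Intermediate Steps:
x(L) = -L²/8
t = 6437 (t = 6336 + 101 = 6437)
√(t + x((1*(-6))*(-2))) = √(6437 - ((1*(-6))*(-2))²/8) = √(6437 - (-6*(-2))²/8) = √(6437 - ⅛*12²) = √(6437 - ⅛*144) = √(6437 - 18) = √6419 = 7*√131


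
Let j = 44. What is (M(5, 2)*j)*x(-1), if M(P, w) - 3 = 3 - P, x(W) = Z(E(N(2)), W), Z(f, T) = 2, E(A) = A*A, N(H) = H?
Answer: 88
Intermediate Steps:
E(A) = A²
x(W) = 2
M(P, w) = 6 - P (M(P, w) = 3 + (3 - P) = 6 - P)
(M(5, 2)*j)*x(-1) = ((6 - 1*5)*44)*2 = ((6 - 5)*44)*2 = (1*44)*2 = 44*2 = 88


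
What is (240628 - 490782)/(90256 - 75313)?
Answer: -250154/14943 ≈ -16.741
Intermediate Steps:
(240628 - 490782)/(90256 - 75313) = -250154/14943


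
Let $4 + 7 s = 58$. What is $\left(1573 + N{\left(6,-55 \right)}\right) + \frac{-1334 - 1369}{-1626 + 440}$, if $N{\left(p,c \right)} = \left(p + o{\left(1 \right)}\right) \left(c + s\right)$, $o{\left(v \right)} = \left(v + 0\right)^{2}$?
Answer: $\frac{1475715}{1186} \approx 1244.3$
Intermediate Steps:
$s = \frac{54}{7}$ ($s = - \frac{4}{7} + \frac{1}{7} \cdot 58 = - \frac{4}{7} + \frac{58}{7} = \frac{54}{7} \approx 7.7143$)
$o{\left(v \right)} = v^{2}$
$N{\left(p,c \right)} = \left(1 + p\right) \left(\frac{54}{7} + c\right)$ ($N{\left(p,c \right)} = \left(p + 1^{2}\right) \left(c + \frac{54}{7}\right) = \left(p + 1\right) \left(\frac{54}{7} + c\right) = \left(1 + p\right) \left(\frac{54}{7} + c\right)$)
$\left(1573 + N{\left(6,-55 \right)}\right) + \frac{-1334 - 1369}{-1626 + 440} = \left(1573 + \left(\frac{54}{7} - 55 + \frac{54}{7} \cdot 6 - 330\right)\right) + \frac{-1334 - 1369}{-1626 + 440} = \left(1573 + \left(\frac{54}{7} - 55 + \frac{324}{7} - 330\right)\right) - \frac{2703}{-1186} = \left(1573 - 331\right) - - \frac{2703}{1186} = 1242 + \frac{2703}{1186} = \frac{1475715}{1186}$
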